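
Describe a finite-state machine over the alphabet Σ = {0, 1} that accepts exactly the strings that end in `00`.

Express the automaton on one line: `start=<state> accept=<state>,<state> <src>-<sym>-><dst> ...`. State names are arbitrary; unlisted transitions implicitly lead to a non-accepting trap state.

Remember how much of `00` the current input suffix matches. State s0 means no match yet; s1 means the last symbol is `0`; s2 means the last 2 symbols are `00`. Only s2 accepts. On a mismatch, fall back to the longest proper suffix that is still a prefix of `00`.
        0   1  
>  s0   s1  s0 
   s1   s2  s0 
 * s2   s2  s0 
(> = start, * = accepting)

start=s0 accept=s2 s0-0->s1 s0-1->s0 s1-0->s2 s1-1->s0 s2-0->s2 s2-1->s0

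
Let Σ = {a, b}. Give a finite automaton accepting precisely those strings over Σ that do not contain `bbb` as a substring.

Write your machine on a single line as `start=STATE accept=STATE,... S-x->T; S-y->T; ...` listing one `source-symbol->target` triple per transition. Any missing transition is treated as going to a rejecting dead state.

start=q0; accept=q0,q1,q2; q0-a->q0; q0-b->q1; q1-a->q0; q1-b->q2; q2-a->q0; q2-b->q3; q3-a->q3; q3-b->q3

Track partial matches of the forbidden pattern `bbb`. State q3 is a dead state reached once `bbb` has occurred; every other state accepts. q0 means no part of `bbb` is currently matched.
A 4-state machine:
        a   b  
>* q0   q0  q1 
 * q1   q0  q2 
 * q2   q0  q3 
   q3   q3  q3 
(> = start, * = accepting)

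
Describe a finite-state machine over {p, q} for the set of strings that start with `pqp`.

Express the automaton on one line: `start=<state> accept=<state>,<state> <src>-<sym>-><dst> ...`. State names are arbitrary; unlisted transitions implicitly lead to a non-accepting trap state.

Walk along `pqp` while the input agrees: from S0 take `p` to S1, and so on. Any deviation drops to the rejecting sink S4. Once S3 is reached the prefix is confirmed and every continuation is accepted.
5 states suffice.
        p   q  
>  S0   S1  S4 
   S1   S4  S2 
   S2   S3  S4 
 * S3   S3  S3 
   S4   S4  S4 
(> = start, * = accepting)

start=S0 accept=S3 S0-p->S1 S0-q->S4 S1-p->S4 S1-q->S2 S2-p->S3 S2-q->S4 S3-p->S3 S3-q->S3 S4-p->S4 S4-q->S4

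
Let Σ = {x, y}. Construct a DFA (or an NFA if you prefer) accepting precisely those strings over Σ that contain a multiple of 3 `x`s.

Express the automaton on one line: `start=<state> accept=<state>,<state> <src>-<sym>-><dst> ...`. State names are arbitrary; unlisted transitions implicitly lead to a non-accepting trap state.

Keep the running count of `x`s modulo 3: each `x` advances along the cycle S0 → S1 → S2 → S0 while other symbols loop. Accept at S0.
With 3 states:
        x   y  
>* S0   S1  S0 
   S1   S2  S1 
   S2   S0  S2 
(> = start, * = accepting)

start=S0 accept=S0 S0-x->S1 S0-y->S0 S1-x->S2 S1-y->S1 S2-x->S0 S2-y->S2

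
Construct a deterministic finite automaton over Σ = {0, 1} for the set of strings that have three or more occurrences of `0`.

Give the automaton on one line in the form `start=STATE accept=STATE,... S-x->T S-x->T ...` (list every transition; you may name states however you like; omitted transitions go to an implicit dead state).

Count `0`s, saturating at 4: states s0 through s3 mean 0 through 3 `0`s seen; s4 means more than 3. Each `0` increments (capped at s4); other symbols loop. Accept from {s3, s4}.
5 states suffice.
        0   1  
>  s0   s1  s0 
   s1   s2  s1 
   s2   s3  s2 
 * s3   s4  s3 
 * s4   s4  s4 
(> = start, * = accepting)

start=s0 accept=s3,s4 s0-0->s1 s0-1->s0 s1-0->s2 s1-1->s1 s2-0->s3 s2-1->s2 s3-0->s4 s3-1->s3 s4-0->s4 s4-1->s4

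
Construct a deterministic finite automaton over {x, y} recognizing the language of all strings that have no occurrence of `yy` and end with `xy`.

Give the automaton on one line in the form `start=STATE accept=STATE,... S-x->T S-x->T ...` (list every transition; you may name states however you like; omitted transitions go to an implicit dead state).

start=S0 accept=S3 S0-x->S1 S0-y->S2 S1-x->S1 S1-y->S3 S2-x->S1 S2-y->S4 S3-x->S1 S3-y->S4 S4-x->S4 S4-y->S4

Handle the two conditions separately and then intersect. The first has 3 states tracking partial matches of the forbidden pattern `yy`; the second has 3 states tracking how much of the suffix `xy` has currently been matched. A product state is a pair (one from each), accepting exactly when both do. Minimizing collapses redundant product states.
With 5 states:
        x   y  
>  S0   S1  S2 
   S1   S1  S3 
   S2   S1  S4 
 * S3   S1  S4 
   S4   S4  S4 
(> = start, * = accepting)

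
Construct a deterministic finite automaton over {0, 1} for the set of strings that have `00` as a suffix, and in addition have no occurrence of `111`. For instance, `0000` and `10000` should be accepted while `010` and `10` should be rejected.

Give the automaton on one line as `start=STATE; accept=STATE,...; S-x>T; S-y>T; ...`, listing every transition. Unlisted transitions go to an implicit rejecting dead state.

start=q0; accept=q3; q0-0>q1; q0-1>q2; q1-0>q3; q1-1>q2; q2-0>q1; q2-1>q4; q3-0>q3; q3-1>q2; q4-0>q1; q4-1>q5; q5-0>q6; q5-1>q5; q6-0>q7; q6-1>q5; q7-0>q7; q7-1>q5

Run two small machines in parallel and take their product. The first has 3 states tracking how much of the suffix `00` has currently been matched; the second has 4 states tracking partial matches of the forbidden pattern `111`. A product state is a pair (one from each), accepting exactly when both do.
An 8-state machine:
        0   1  
>  q0   q1  q2 
   q1   q3  q2 
   q2   q1  q4 
 * q3   q3  q2 
   q4   q1  q5 
   q5   q6  q5 
   q6   q7  q5 
   q7   q7  q5 
(> = start, * = accepting)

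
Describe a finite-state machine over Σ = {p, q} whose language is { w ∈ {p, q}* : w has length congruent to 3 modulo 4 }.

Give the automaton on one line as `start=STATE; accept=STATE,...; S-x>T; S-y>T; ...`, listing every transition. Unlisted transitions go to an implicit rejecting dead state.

Only the length mod 4 matters, so use a 4-cycle: from any state, every input symbol moves to the next state, wrapping s3 back to s0. Mark s3 accepting.
        p   q  
>  s0   s1  s1 
   s1   s2  s2 
   s2   s3  s3 
 * s3   s0  s0 
(> = start, * = accepting)

start=s0; accept=s3; s0-p>s1; s0-q>s1; s1-p>s2; s1-q>s2; s2-p>s3; s2-q>s3; s3-p>s0; s3-q>s0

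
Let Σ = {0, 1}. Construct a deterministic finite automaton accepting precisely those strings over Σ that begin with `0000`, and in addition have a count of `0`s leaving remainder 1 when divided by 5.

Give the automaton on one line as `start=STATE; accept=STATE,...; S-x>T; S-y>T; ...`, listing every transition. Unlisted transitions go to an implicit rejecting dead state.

start=s0; accept=s7; s0-0>s1; s0-1>s2; s1-0>s3; s1-1>s2; s2-0>s2; s2-1>s2; s3-0>s4; s3-1>s2; s4-0>s5; s4-1>s2; s5-0>s6; s5-1>s5; s6-0>s7; s6-1>s6; s7-0>s8; s7-1>s7; s8-0>s9; s8-1>s8; s9-0>s5; s9-1>s9

Run two small machines in parallel and take their product. The first has 6 states tracking whether the input so far still matches the prefix `0000`; the second has 5 states tracking the count of `0`s modulo 5. A product state is a pair (one from each), accepting exactly when both do. After merging equivalent states the machine shrinks.
        0   1  
>  s0   s1  s2 
   s1   s3  s2 
   s2   s2  s2 
   s3   s4  s2 
   s4   s5  s2 
   s5   s6  s5 
   s6   s7  s6 
 * s7   s8  s7 
   s8   s9  s8 
   s9   s5  s9 
(> = start, * = accepting)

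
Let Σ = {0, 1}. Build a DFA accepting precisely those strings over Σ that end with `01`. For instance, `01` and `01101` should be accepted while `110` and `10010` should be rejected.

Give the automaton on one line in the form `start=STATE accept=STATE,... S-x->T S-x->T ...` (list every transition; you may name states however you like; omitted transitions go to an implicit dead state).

Let each state record the length of the longest suffix of the input read so far that is also a prefix of `01`. s1 means the last symbol is `0`; s2 means the last 2 symbols are `01`. Accept only at s2, where the string currently ends in `01`.
3 states suffice.
        0   1  
>  s0   s1  s0 
   s1   s1  s2 
 * s2   s1  s0 
(> = start, * = accepting)

start=s0 accept=s2 s0-0->s1 s0-1->s0 s1-0->s1 s1-1->s2 s2-0->s1 s2-1->s0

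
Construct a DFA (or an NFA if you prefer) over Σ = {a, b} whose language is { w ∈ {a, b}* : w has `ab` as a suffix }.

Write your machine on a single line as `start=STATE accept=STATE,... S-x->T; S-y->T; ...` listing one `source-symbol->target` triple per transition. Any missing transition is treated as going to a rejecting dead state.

Remember how much of `ab` the current input suffix matches. State q0 means no match yet; q1 means the last symbol is `a`; q2 means the last 2 symbols are `ab`. Only q2 accepts. On a mismatch, fall back to the longest proper suffix that is still a prefix of `ab`.
        a   b  
>  q0   q1  q0 
   q1   q1  q2 
 * q2   q1  q0 
(> = start, * = accepting)

start=q0; accept=q2; q0-a->q1; q0-b->q0; q1-a->q1; q1-b->q2; q2-a->q1; q2-b->q0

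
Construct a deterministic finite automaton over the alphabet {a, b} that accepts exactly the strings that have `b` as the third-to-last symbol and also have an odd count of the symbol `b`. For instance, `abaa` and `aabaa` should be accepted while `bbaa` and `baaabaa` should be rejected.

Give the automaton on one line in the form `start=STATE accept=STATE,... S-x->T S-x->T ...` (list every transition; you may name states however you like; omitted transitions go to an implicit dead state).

start=s0 accept=s4,s7,s10,s11 s0-a->s0 s0-b->s1 s1-a->s2 s1-b->s3 s2-a->s4 s2-b->s5 s3-a->s6 s3-b->s7 s4-a->s8 s4-b->s5 s5-a->s6 s5-b->s9 s6-a->s0 s6-b->s10 s7-a->s11 s7-b->s3 s8-a->s8 s8-b->s5 s9-a->s11 s9-b->s3 s10-a->s2 s10-b->s3 s11-a->s4 s11-b->s5

Build one automaton per condition and run them in lockstep. The first has 15 states tracking the last 3 symbols read; the second has 2 states tracking the count of `b`s modulo 2. A product state is a pair (one from each), accepting exactly when both do. After merging equivalent states the machine shrinks.
With 12 states:
          a    b  
>  s0     s0   s1 
   s1     s2   s3 
   s2     s4   s5 
   s3     s6   s7 
 * s4     s8   s5 
   s5     s6   s9 
   s6     s0  s10 
 * s7    s11   s3 
   s8     s8   s5 
   s9    s11   s3 
 * s10    s2   s3 
 * s11    s4   s5 
(> = start, * = accepting)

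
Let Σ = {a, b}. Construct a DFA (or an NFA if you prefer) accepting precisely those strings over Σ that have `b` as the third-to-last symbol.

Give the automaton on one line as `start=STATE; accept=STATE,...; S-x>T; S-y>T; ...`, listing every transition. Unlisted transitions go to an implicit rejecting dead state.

Because acceptance depends on a position counted from the end, the machine has to buffer the most recent 3 symbols. Make each state the string of the last up-to-3 symbols read; on input `x` shift the window left and append `x`. Accept when the buffered window has length 3 and begins with `b`.
A 15-state machine:
          a    b  
>  s0     s1   s2 
   s1     s3   s4 
   s2     s5   s6 
   s3     s7   s8 
   s4     s9  s10 
   s5    s11  s12 
   s6    s13  s14 
   s7     s7   s8 
   s8     s9  s10 
   s9    s11  s12 
   s10   s13  s14 
 * s11    s7   s8 
 * s12    s9  s10 
 * s13   s11  s12 
 * s14   s13  s14 
(> = start, * = accepting)

start=s0; accept=s11,s12,s13,s14; s0-a>s1; s0-b>s2; s1-a>s3; s1-b>s4; s2-a>s5; s2-b>s6; s3-a>s7; s3-b>s8; s4-a>s9; s4-b>s10; s5-a>s11; s5-b>s12; s6-a>s13; s6-b>s14; s7-a>s7; s7-b>s8; s8-a>s9; s8-b>s10; s9-a>s11; s9-b>s12; s10-a>s13; s10-b>s14; s11-a>s7; s11-b>s8; s12-a>s9; s12-b>s10; s13-a>s11; s13-b>s12; s14-a>s13; s14-b>s14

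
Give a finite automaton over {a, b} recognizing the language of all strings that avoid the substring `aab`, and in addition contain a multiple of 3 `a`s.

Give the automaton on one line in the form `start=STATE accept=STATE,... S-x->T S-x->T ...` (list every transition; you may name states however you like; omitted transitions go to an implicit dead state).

Handle the two conditions separately and then intersect. The first has 4 states tracking partial matches of the forbidden pattern `aab`; the second has 3 states tracking the count of `a`s modulo 3. A product state is a pair (one from each), accepting exactly when both do. Equivalent product states are then merged.
A 10-state machine:
        a   b  
>* q0   q1  q0 
   q1   q2  q3 
   q2   q4  q5 
   q3   q6  q3 
 * q4   q7  q5 
   q5   q5  q5 
   q6   q4  q8 
   q7   q2  q5 
   q8   q9  q8 
 * q9   q7  q0 
(> = start, * = accepting)

start=q0 accept=q0,q4,q9 q0-a->q1 q0-b->q0 q1-a->q2 q1-b->q3 q2-a->q4 q2-b->q5 q3-a->q6 q3-b->q3 q4-a->q7 q4-b->q5 q5-a->q5 q5-b->q5 q6-a->q4 q6-b->q8 q7-a->q2 q7-b->q5 q8-a->q9 q8-b->q8 q9-a->q7 q9-b->q0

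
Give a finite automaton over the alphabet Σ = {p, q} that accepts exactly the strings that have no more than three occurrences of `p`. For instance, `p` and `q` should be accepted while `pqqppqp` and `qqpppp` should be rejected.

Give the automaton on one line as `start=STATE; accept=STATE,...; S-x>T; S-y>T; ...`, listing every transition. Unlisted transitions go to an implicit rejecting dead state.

Only the number of `p`s matters, and only up to 4. Make a chain A → B → C → D → E advanced by each `p` (with E absorbing); every other symbol self-loops. The accepting set is {A, B, C, D}.
       p  q 
>* A   B  A 
 * B   C  B 
 * C   D  C 
 * D   E  D 
   E   E  E 
(> = start, * = accepting)

start=A; accept=A,B,C,D; A-p>B; A-q>A; B-p>C; B-q>B; C-p>D; C-q>C; D-p>E; D-q>D; E-p>E; E-q>E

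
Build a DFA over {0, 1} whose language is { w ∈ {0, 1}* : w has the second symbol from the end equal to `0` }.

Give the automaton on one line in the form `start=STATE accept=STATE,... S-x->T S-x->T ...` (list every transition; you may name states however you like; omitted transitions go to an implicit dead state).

Because acceptance depends on a position counted from the end, the machine has to buffer the most recent 2 symbols. Make each state the string of the last up-to-2 symbols read; on input `x` shift the window left and append `x`. Accept when the buffered window has length 2 and begins with `0`.
7 states suffice.
        0   1  
>  q0   q1  q2 
   q1   q3  q4 
   q2   q5  q6 
 * q3   q3  q4 
 * q4   q5  q6 
   q5   q3  q4 
   q6   q5  q6 
(> = start, * = accepting)

start=q0 accept=q3,q4 q0-0->q1 q0-1->q2 q1-0->q3 q1-1->q4 q2-0->q5 q2-1->q6 q3-0->q3 q3-1->q4 q4-0->q5 q4-1->q6 q5-0->q3 q5-1->q4 q6-0->q5 q6-1->q6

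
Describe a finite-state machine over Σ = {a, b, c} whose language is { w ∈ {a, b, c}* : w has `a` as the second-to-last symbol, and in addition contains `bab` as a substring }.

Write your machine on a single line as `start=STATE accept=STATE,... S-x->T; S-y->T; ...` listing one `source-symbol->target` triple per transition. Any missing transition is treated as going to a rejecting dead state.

Handle the two conditions separately and then intersect. One (13 states) tracks the last 2 symbols read; the other (4 states) tracks whether and how much of `bab` has been seen. Each combined state is a pair, one component from each; accept when both components accept.
With 22 states:
          a    b    c  
>  q0     q1   q2   q3 
   q1     q4   q5   q6 
   q2     q7   q8   q9 
   q3    q10  q11  q12 
   q4     q4   q5   q6 
   q5     q7   q8   q9 
   q6    q10  q11  q12 
   q7     q4  q13   q6 
   q8     q7   q8   q9 
   q9    q10  q11  q12 
   q10    q4   q5   q6 
   q11    q7   q8   q9 
   q12   q10  q11  q12 
 * q13   q14  q15  q16 
   q14   q17  q13  q18 
   q15   q14  q15  q16 
   q16   q19  q20  q21 
 * q17   q17  q13  q18 
 * q18   q19  q20  q21 
   q19   q17  q13  q18 
   q20   q14  q15  q16 
   q21   q19  q20  q21 
(> = start, * = accepting)

start=q0; accept=q13,q17,q18; q0-a->q1; q0-b->q2; q0-c->q3; q1-a->q4; q1-b->q5; q1-c->q6; q2-a->q7; q2-b->q8; q2-c->q9; q3-a->q10; q3-b->q11; q3-c->q12; q4-a->q4; q4-b->q5; q4-c->q6; q5-a->q7; q5-b->q8; q5-c->q9; q6-a->q10; q6-b->q11; q6-c->q12; q7-a->q4; q7-b->q13; q7-c->q6; q8-a->q7; q8-b->q8; q8-c->q9; q9-a->q10; q9-b->q11; q9-c->q12; q10-a->q4; q10-b->q5; q10-c->q6; q11-a->q7; q11-b->q8; q11-c->q9; q12-a->q10; q12-b->q11; q12-c->q12; q13-a->q14; q13-b->q15; q13-c->q16; q14-a->q17; q14-b->q13; q14-c->q18; q15-a->q14; q15-b->q15; q15-c->q16; q16-a->q19; q16-b->q20; q16-c->q21; q17-a->q17; q17-b->q13; q17-c->q18; q18-a->q19; q18-b->q20; q18-c->q21; q19-a->q17; q19-b->q13; q19-c->q18; q20-a->q14; q20-b->q15; q20-c->q16; q21-a->q19; q21-b->q20; q21-c->q21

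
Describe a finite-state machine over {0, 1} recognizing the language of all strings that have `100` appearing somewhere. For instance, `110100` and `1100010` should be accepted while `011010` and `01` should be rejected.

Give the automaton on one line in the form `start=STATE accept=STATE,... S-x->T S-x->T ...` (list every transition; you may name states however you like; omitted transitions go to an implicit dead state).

start=A accept=D A-0->A A-1->B B-0->C B-1->B C-0->D C-1->B D-0->D D-1->D

States A..C record the length of the longest prefix of `100` that matches the current input suffix. Reaching D means `100` has been seen, and we stay there forever. Accept from D.
       0  1 
>  A   A  B 
   B   C  B 
   C   D  B 
 * D   D  D 
(> = start, * = accepting)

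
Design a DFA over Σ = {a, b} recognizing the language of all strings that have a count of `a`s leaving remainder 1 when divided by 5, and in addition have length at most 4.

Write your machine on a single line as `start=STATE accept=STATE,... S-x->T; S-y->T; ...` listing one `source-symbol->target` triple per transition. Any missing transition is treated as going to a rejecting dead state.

Handle the two conditions separately and then intersect. The first has 5 states tracking the count of `a`s modulo 5; the second has 6 states tracking the input length, saturating at 5. A product state is a pair (one from each), accepting exactly when both do.
          a    b  
>  q0     q1   q2 
 * q1     q3   q4 
   q2     q4   q5 
   q3     q6   q7 
 * q4     q7   q8 
   q5     q8   q9 
   q6    q10  q11 
   q7    q11  q12 
 * q8    q12  q13 
   q9    q13  q14 
   q10   q15  q16 
   q11   q16  q17 
   q12   q17  q18 
 * q13   q18  q19 
   q14   q19  q15 
   q15   q19  q15 
   q16   q15  q16 
   q17   q16  q17 
   q18   q17  q18 
   q19   q18  q19 
(> = start, * = accepting)

start=q0; accept=q1,q4,q8,q13; q0-a->q1; q0-b->q2; q1-a->q3; q1-b->q4; q2-a->q4; q2-b->q5; q3-a->q6; q3-b->q7; q4-a->q7; q4-b->q8; q5-a->q8; q5-b->q9; q6-a->q10; q6-b->q11; q7-a->q11; q7-b->q12; q8-a->q12; q8-b->q13; q9-a->q13; q9-b->q14; q10-a->q15; q10-b->q16; q11-a->q16; q11-b->q17; q12-a->q17; q12-b->q18; q13-a->q18; q13-b->q19; q14-a->q19; q14-b->q15; q15-a->q19; q15-b->q15; q16-a->q15; q16-b->q16; q17-a->q16; q17-b->q17; q18-a->q17; q18-b->q18; q19-a->q18; q19-b->q19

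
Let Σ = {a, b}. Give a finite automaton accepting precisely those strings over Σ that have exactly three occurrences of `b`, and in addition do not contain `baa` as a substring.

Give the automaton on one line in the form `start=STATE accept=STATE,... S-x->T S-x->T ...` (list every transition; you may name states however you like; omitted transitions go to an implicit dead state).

Handle the two conditions separately and then intersect. One (5 states) tracks the count of `b`s, saturating at 4; the other (4 states) tracks partial matches of the forbidden pattern `baa`. Each combined state is a pair, one component from each; accept when both components accept.
          a    b  
>  S0     S0   S1 
   S1     S2   S3 
   S2     S4   S3 
   S3     S5   S6 
   S4     S4   S7 
   S5     S7   S6 
 * S6     S8   S9 
   S7     S7  S10 
 * S8    S10   S9 
   S9    S11   S9 
   S10   S10  S12 
   S11   S12   S9 
   S12   S12  S12 
(> = start, * = accepting)

start=S0 accept=S6,S8 S0-a->S0 S0-b->S1 S1-a->S2 S1-b->S3 S2-a->S4 S2-b->S3 S3-a->S5 S3-b->S6 S4-a->S4 S4-b->S7 S5-a->S7 S5-b->S6 S6-a->S8 S6-b->S9 S7-a->S7 S7-b->S10 S8-a->S10 S8-b->S9 S9-a->S11 S9-b->S9 S10-a->S10 S10-b->S12 S11-a->S12 S11-b->S9 S12-a->S12 S12-b->S12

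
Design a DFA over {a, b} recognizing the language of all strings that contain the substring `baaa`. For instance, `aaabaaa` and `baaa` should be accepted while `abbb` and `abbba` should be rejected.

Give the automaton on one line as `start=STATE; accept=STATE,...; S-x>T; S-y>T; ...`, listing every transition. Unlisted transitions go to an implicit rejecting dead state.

States q0..q3 record the length of the longest prefix of `baaa` that matches the current input suffix. Reaching q4 means `baaa` has been seen, and we stay there forever. Accept from q4.
With 5 states:
        a   b  
>  q0   q0  q1 
   q1   q2  q1 
   q2   q3  q1 
   q3   q4  q1 
 * q4   q4  q4 
(> = start, * = accepting)

start=q0; accept=q4; q0-a>q0; q0-b>q1; q1-a>q2; q1-b>q1; q2-a>q3; q2-b>q1; q3-a>q4; q3-b>q1; q4-a>q4; q4-b>q4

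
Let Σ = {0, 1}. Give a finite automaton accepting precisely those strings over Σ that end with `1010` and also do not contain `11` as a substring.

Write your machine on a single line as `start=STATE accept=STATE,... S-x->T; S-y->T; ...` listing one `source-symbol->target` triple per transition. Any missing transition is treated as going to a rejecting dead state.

Handle the two conditions separately and then intersect. One (5 states) tracks how much of the suffix `1010` has currently been matched; the other (3 states) tracks partial matches of the forbidden pattern `11`. Each combined state is a pair, one component from each; accept when both components accept. Equivalent product states are then merged.
A 6-state machine:
        0   1  
>  S0   S0  S1 
   S1   S2  S3 
   S2   S0  S4 
   S3   S3  S3 
   S4   S5  S3 
 * S5   S0  S4 
(> = start, * = accepting)

start=S0; accept=S5; S0-0->S0; S0-1->S1; S1-0->S2; S1-1->S3; S2-0->S0; S2-1->S4; S3-0->S3; S3-1->S3; S4-0->S5; S4-1->S3; S5-0->S0; S5-1->S4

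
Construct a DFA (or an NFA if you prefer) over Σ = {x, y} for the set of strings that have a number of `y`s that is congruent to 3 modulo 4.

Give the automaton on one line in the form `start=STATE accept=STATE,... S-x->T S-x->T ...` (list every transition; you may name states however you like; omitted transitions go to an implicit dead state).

start=q0 accept=q3 q0-x->q0 q0-y->q1 q1-x->q1 q1-y->q2 q2-x->q2 q2-y->q3 q3-x->q3 q3-y->q0

Keep the running count of `y`s modulo 4: each `y` advances along the cycle q0 → q1 → q2 → q3 → q0 while other symbols loop. Accept at q3.
With 4 states:
        x   y  
>  q0   q0  q1 
   q1   q1  q2 
   q2   q2  q3 
 * q3   q3  q0 
(> = start, * = accepting)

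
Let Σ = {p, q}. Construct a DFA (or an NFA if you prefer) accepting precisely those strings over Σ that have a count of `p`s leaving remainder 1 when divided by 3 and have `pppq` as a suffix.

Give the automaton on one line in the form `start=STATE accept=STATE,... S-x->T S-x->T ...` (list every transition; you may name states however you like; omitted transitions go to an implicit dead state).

Run two small machines in parallel and take their product. The first has 3 states tracking the count of `p`s modulo 3; the second has 5 states tracking how much of the suffix `pppq` has currently been matched. A product state is a pair (one from each), accepting exactly when both do. Minimizing collapses redundant product states.
A 7-state machine:
        p   q  
>  S0   S1  S0 
   S1   S2  S1 
   S2   S3  S4 
   S3   S5  S0 
   S4   S0  S4 
   S5   S2  S6 
 * S6   S2  S1 
(> = start, * = accepting)

start=S0 accept=S6 S0-p->S1 S0-q->S0 S1-p->S2 S1-q->S1 S2-p->S3 S2-q->S4 S3-p->S5 S3-q->S0 S4-p->S0 S4-q->S4 S5-p->S2 S5-q->S6 S6-p->S2 S6-q->S1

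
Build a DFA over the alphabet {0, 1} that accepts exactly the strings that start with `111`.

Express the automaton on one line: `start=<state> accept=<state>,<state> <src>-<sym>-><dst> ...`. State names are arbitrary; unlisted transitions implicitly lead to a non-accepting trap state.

Check the first 3 symbols one by one: S0 through S2 record how many have matched `111` so far; any wrong symbol goes to the dead state S4. After all 3 match we enter the accepting sink S3.
5 states suffice.
        0   1  
>  S0   S4  S1 
   S1   S4  S2 
   S2   S4  S3 
 * S3   S3  S3 
   S4   S4  S4 
(> = start, * = accepting)

start=S0 accept=S3 S0-0->S4 S0-1->S1 S1-0->S4 S1-1->S2 S2-0->S4 S2-1->S3 S3-0->S3 S3-1->S3 S4-0->S4 S4-1->S4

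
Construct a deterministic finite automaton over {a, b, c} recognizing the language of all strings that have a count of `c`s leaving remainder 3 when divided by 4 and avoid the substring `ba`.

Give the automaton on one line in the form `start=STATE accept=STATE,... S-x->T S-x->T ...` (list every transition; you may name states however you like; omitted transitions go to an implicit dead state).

start=S0 accept=S8,S10 S0-a->S0 S0-b->S1 S0-c->S2 S1-a->S3 S1-b->S1 S1-c->S2 S2-a->S2 S2-b->S4 S2-c->S5 S3-a->S3 S3-b->S3 S3-c->S6 S4-a->S6 S4-b->S4 S4-c->S5 S5-a->S5 S5-b->S7 S5-c->S8 S6-a->S6 S6-b->S6 S6-c->S9 S7-a->S9 S7-b->S7 S7-c->S8 S8-a->S8 S8-b->S10 S8-c->S0 S9-a->S9 S9-b->S9 S9-c->S11 S10-a->S11 S10-b->S10 S10-c->S0 S11-a->S11 S11-b->S11 S11-c->S3

Handle the two conditions separately and then intersect. One (4 states) tracks the count of `c`s modulo 4; the other (3 states) tracks partial matches of the forbidden pattern `ba`. Each combined state is a pair, one component from each; accept when both components accept.
          a    b    c  
>  S0     S0   S1   S2 
   S1     S3   S1   S2 
   S2     S2   S4   S5 
   S3     S3   S3   S6 
   S4     S6   S4   S5 
   S5     S5   S7   S8 
   S6     S6   S6   S9 
   S7     S9   S7   S8 
 * S8     S8  S10   S0 
   S9     S9   S9  S11 
 * S10   S11  S10   S0 
   S11   S11  S11   S3 
(> = start, * = accepting)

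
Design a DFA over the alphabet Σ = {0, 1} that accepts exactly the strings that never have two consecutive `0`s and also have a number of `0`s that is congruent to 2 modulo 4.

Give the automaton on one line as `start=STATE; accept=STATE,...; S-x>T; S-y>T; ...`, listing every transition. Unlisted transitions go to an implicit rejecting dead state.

Run two small machines in parallel and take their product. The first has 3 states tracking partial matches of the forbidden pattern `00`; the second has 4 states tracking the count of `0`s modulo 4. A product state is a pair (one from each), accepting exactly when both do.
          0    1  
>  q0     q1   q0 
   q1     q2   q3 
   q2     q4   q2 
   q3     q5   q3 
   q4     q6   q4 
 * q5     q4   q7 
   q6     q8   q6 
 * q7     q9   q7 
   q8     q2   q8 
   q9     q6  q10 
   q10   q11  q10 
   q11    q8   q0 
(> = start, * = accepting)

start=q0; accept=q5,q7; q0-0>q1; q0-1>q0; q1-0>q2; q1-1>q3; q2-0>q4; q2-1>q2; q3-0>q5; q3-1>q3; q4-0>q6; q4-1>q4; q5-0>q4; q5-1>q7; q6-0>q8; q6-1>q6; q7-0>q9; q7-1>q7; q8-0>q2; q8-1>q8; q9-0>q6; q9-1>q10; q10-0>q11; q10-1>q10; q11-0>q8; q11-1>q0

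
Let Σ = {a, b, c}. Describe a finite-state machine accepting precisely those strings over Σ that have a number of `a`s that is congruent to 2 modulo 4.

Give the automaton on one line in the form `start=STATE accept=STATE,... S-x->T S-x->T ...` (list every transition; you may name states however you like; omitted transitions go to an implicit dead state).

start=s0 accept=s2 s0-a->s1 s0-b->s0 s0-c->s0 s1-a->s2 s1-b->s1 s1-c->s1 s2-a->s3 s2-b->s2 s2-c->s2 s3-a->s0 s3-b->s3 s3-c->s3

Keep the running count of `a`s modulo 4: each `a` advances along the cycle s0 → s1 → s2 → s3 → s0 while other symbols loop. Accept at s2.
4 states suffice.
        a   b   c  
>  s0   s1  s0  s0 
   s1   s2  s1  s1 
 * s2   s3  s2  s2 
   s3   s0  s3  s3 
(> = start, * = accepting)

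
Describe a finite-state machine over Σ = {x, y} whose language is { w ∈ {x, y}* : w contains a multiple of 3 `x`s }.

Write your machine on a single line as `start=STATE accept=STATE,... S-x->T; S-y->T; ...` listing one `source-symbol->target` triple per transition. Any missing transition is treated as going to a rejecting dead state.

start=q0; accept=q0; q0-x->q1; q0-y->q0; q1-x->q2; q1-y->q1; q2-x->q0; q2-y->q2

Keep the running count of `x`s modulo 3: each `x` advances along the cycle q0 → q1 → q2 → q0 while other symbols loop. Accept at q0.
With 3 states:
        x   y  
>* q0   q1  q0 
   q1   q2  q1 
   q2   q0  q2 
(> = start, * = accepting)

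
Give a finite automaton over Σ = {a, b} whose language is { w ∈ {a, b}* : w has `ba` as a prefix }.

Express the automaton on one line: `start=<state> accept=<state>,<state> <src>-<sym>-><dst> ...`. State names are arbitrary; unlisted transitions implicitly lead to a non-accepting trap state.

Walk along `ba` while the input agrees: from s0 take `b` to s1, and so on. Any deviation drops to the rejecting sink s3. Once s2 is reached the prefix is confirmed and every continuation is accepted.
4 states suffice.
        a   b  
>  s0   s3  s1 
   s1   s2  s3 
 * s2   s2  s2 
   s3   s3  s3 
(> = start, * = accepting)

start=s0 accept=s2 s0-a->s3 s0-b->s1 s1-a->s2 s1-b->s3 s2-a->s2 s2-b->s2 s3-a->s3 s3-b->s3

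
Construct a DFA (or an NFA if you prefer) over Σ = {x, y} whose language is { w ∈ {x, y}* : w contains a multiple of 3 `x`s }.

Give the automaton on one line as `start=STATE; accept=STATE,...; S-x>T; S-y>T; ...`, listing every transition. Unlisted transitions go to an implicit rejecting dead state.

start=q0; accept=q0; q0-x>q1; q0-y>q0; q1-x>q2; q1-y>q1; q2-x>q0; q2-y>q2

Keep the running count of `x`s modulo 3: each `x` advances along the cycle q0 → q1 → q2 → q0 while other symbols loop. Accept at q0.
        x   y  
>* q0   q1  q0 
   q1   q2  q1 
   q2   q0  q2 
(> = start, * = accepting)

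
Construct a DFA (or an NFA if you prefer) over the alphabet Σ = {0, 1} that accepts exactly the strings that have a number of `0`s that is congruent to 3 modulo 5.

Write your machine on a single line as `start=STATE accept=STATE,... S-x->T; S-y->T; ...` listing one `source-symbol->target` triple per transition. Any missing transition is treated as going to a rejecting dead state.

Keep the running count of `0`s modulo 5: each `0` advances along the cycle S0 → S1 → S2 → S3 → S4 → S0 while other symbols loop. Accept at S3.
5 states suffice.
        0   1  
>  S0   S1  S0 
   S1   S2  S1 
   S2   S3  S2 
 * S3   S4  S3 
   S4   S0  S4 
(> = start, * = accepting)

start=S0; accept=S3; S0-0->S1; S0-1->S0; S1-0->S2; S1-1->S1; S2-0->S3; S2-1->S2; S3-0->S4; S3-1->S3; S4-0->S0; S4-1->S4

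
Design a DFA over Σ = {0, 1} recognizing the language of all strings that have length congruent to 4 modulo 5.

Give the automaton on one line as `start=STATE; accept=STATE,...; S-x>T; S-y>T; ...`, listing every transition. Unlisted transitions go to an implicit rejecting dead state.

Only the length mod 5 matters, so use a 5-cycle: from any state, every input symbol moves to the next state, wrapping q4 back to q0. Mark q4 accepting.
        0   1  
>  q0   q1  q1 
   q1   q2  q2 
   q2   q3  q3 
   q3   q4  q4 
 * q4   q0  q0 
(> = start, * = accepting)

start=q0; accept=q4; q0-0>q1; q0-1>q1; q1-0>q2; q1-1>q2; q2-0>q3; q2-1>q3; q3-0>q4; q3-1>q4; q4-0>q0; q4-1>q0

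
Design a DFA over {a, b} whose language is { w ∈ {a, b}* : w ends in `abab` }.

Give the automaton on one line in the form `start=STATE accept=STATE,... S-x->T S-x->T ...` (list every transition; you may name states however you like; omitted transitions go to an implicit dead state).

Remember how much of `abab` the current input suffix matches. State q0 means no match yet; q1 means the last symbol is `a`; q2 means the last 2 symbols are `ab`; q3 means the last 3 symbols are `aba`; q4 means the last 4 symbols are `abab`. Only q4 accepts. On a mismatch, fall back to the longest proper suffix that is still a prefix of `abab`.
5 states suffice.
        a   b  
>  q0   q1  q0 
   q1   q1  q2 
   q2   q3  q0 
   q3   q1  q4 
 * q4   q3  q0 
(> = start, * = accepting)

start=q0 accept=q4 q0-a->q1 q0-b->q0 q1-a->q1 q1-b->q2 q2-a->q3 q2-b->q0 q3-a->q1 q3-b->q4 q4-a->q3 q4-b->q0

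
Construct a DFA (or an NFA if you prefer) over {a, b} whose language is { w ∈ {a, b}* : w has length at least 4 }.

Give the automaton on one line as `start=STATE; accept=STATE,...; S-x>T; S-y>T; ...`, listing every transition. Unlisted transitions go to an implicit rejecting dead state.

start=q0; accept=q4,q5; q0-a>q1; q0-b>q1; q1-a>q2; q1-b>q2; q2-a>q3; q2-b>q3; q3-a>q4; q3-b>q4; q4-a>q5; q4-b>q5; q5-a>q5; q5-b>q5

We only need to distinguish lengths 0, 1, …, 4, and '>4'. Chain q0 → q1 → q2 → q3 → q4 → q5 on every symbol, with q5 looping. Accepting states: {q4, q5}.
        a   b  
>  q0   q1  q1 
   q1   q2  q2 
   q2   q3  q3 
   q3   q4  q4 
 * q4   q5  q5 
 * q5   q5  q5 
(> = start, * = accepting)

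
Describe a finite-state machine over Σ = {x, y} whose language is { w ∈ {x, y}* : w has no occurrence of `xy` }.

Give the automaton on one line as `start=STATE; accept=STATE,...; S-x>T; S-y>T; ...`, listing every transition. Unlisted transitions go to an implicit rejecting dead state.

start=s0; accept=s0,s1; s0-x>s1; s0-y>s0; s1-x>s1; s1-y>s2; s2-x>s2; s2-y>s2

This is the complement of 'contains `xy`'. Use the same substring-matching states — s0 through s2 holding how much of `xy` has just been matched — but flip the accepting set: everything except the trap s2 accepts.
        x   y  
>* s0   s1  s0 
 * s1   s1  s2 
   s2   s2  s2 
(> = start, * = accepting)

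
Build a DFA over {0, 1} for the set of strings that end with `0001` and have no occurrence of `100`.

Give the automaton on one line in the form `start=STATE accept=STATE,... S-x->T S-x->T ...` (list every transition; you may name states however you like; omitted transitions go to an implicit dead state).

start=A accept=F A-0->B A-1->C B-0->D B-1->C C-0->C C-1->C D-0->E D-1->C E-0->E E-1->F F-0->C F-1->C

Handle the two conditions separately and then intersect. The first has 5 states tracking how much of the suffix `0001` has currently been matched; the second has 4 states tracking partial matches of the forbidden pattern `100`. A product state is a pair (one from each), accepting exactly when both do. Minimizing collapses redundant product states.
6 states suffice.
       0  1 
>  A   B  C 
   B   D  C 
   C   C  C 
   D   E  C 
   E   E  F 
 * F   C  C 
(> = start, * = accepting)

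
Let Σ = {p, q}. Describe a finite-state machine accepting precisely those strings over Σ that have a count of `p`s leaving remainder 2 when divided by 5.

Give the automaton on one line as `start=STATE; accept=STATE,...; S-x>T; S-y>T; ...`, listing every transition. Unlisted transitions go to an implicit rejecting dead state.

start=A; accept=C; A-p>B; A-q>A; B-p>C; B-q>B; C-p>D; C-q>C; D-p>E; D-q>D; E-p>A; E-q>E

The only thing that matters is how many `p`s have appeared, reduced mod 5. Use one state per residue: A for 0, …, E for 4. Reading `p` moves to the next residue; anything else stays put. C is accepting.
       p  q 
>  A   B  A 
   B   C  B 
 * C   D  C 
   D   E  D 
   E   A  E 
(> = start, * = accepting)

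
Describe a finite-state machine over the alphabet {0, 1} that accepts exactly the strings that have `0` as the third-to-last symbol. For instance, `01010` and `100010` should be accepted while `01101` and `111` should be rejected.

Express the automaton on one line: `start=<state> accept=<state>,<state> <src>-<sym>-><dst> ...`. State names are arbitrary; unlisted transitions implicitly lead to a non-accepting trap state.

start=q0 accept=q7,q8,q9,q10 q0-0->q1 q0-1->q2 q1-0->q3 q1-1->q4 q2-0->q5 q2-1->q6 q3-0->q7 q3-1->q8 q4-0->q9 q4-1->q10 q5-0->q11 q5-1->q12 q6-0->q13 q6-1->q14 q7-0->q7 q7-1->q8 q8-0->q9 q8-1->q10 q9-0->q11 q9-1->q12 q10-0->q13 q10-1->q14 q11-0->q7 q11-1->q8 q12-0->q9 q12-1->q10 q13-0->q11 q13-1->q12 q14-0->q13 q14-1->q14

Because acceptance depends on a position counted from the end, the machine has to buffer the most recent 3 symbols. Make each state the string of the last up-to-3 symbols read; on input `x` shift the window left and append `x`. Accept when the buffered window has length 3 and begins with `0`.
A 15-state machine:
          0    1  
>  q0     q1   q2 
   q1     q3   q4 
   q2     q5   q6 
   q3     q7   q8 
   q4     q9  q10 
   q5    q11  q12 
   q6    q13  q14 
 * q7     q7   q8 
 * q8     q9  q10 
 * q9    q11  q12 
 * q10   q13  q14 
   q11    q7   q8 
   q12    q9  q10 
   q13   q11  q12 
   q14   q13  q14 
(> = start, * = accepting)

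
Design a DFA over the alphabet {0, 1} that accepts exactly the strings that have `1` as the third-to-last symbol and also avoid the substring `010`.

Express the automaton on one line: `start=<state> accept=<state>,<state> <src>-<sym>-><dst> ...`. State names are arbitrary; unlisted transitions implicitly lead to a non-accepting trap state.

start=q0 accept=q7,q8,q9,q10 q0-0->q1 q0-1->q2 q1-0->q1 q1-1->q3 q2-0->q4 q2-1->q5 q3-0->q6 q3-1->q5 q4-0->q7 q4-1->q8 q5-0->q9 q5-1->q10 q6-0->q6 q6-1->q6 q7-0->q1 q7-1->q3 q8-0->q6 q8-1->q5 q9-0->q7 q9-1->q8 q10-0->q9 q10-1->q10

Handle the two conditions separately and then intersect. One (15 states) tracks the last 3 symbols read; the other (4 states) tracks partial matches of the forbidden pattern `010`. Each combined state is a pair, one component from each; accept when both components accept. Minimizing collapses redundant product states.
With 11 states:
          0    1  
>  q0     q1   q2 
   q1     q1   q3 
   q2     q4   q5 
   q3     q6   q5 
   q4     q7   q8 
   q5     q9  q10 
   q6     q6   q6 
 * q7     q1   q3 
 * q8     q6   q5 
 * q9     q7   q8 
 * q10    q9  q10 
(> = start, * = accepting)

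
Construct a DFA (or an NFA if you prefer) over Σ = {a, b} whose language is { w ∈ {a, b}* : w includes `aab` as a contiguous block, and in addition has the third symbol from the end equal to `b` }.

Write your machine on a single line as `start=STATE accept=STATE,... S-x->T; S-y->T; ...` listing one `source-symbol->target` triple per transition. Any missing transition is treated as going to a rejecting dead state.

Run two small machines in parallel and take their product. One (4 states) tracks whether and how much of `aab` has been seen; the other (15 states) tracks the last 3 symbols read. Each combined state is a pair, one component from each; accept when both components accept. Equivalent product states are then merged.
        a   b  
>  q0   q1  q0 
   q1   q2  q0 
   q2   q2  q3 
   q3   q4  q5 
   q4   q6  q7 
   q5   q8  q9 
 * q6   q2  q3 
 * q7   q4  q5 
 * q8   q6  q7 
 * q9   q8  q9 
(> = start, * = accepting)

start=q0; accept=q6,q7,q8,q9; q0-a->q1; q0-b->q0; q1-a->q2; q1-b->q0; q2-a->q2; q2-b->q3; q3-a->q4; q3-b->q5; q4-a->q6; q4-b->q7; q5-a->q8; q5-b->q9; q6-a->q2; q6-b->q3; q7-a->q4; q7-b->q5; q8-a->q6; q8-b->q7; q9-a->q8; q9-b->q9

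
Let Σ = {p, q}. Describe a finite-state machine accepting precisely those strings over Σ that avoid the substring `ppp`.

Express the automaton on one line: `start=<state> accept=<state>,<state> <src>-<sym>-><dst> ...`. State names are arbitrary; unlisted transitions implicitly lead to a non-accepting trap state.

This is the complement of 'contains `ppp`'. Use the same substring-matching states — A through D holding how much of `ppp` has just been matched — but flip the accepting set: everything except the trap D accepts.
4 states suffice.
       p  q 
>* A   B  A 
 * B   C  A 
 * C   D  A 
   D   D  D 
(> = start, * = accepting)

start=A accept=A,B,C A-p->B A-q->A B-p->C B-q->A C-p->D C-q->A D-p->D D-q->D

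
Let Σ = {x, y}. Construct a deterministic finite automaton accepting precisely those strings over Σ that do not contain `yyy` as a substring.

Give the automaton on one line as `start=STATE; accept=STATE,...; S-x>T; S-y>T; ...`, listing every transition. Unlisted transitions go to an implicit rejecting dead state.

start=q0; accept=q0,q1,q2; q0-x>q0; q0-y>q1; q1-x>q0; q1-y>q2; q2-x>q0; q2-y>q3; q3-x>q3; q3-y>q3

Track partial matches of the forbidden pattern `yyy`. State q3 is a dead state reached once `yyy` has occurred; every other state accepts. q0 means no part of `yyy` is currently matched.
4 states suffice.
        x   y  
>* q0   q0  q1 
 * q1   q0  q2 
 * q2   q0  q3 
   q3   q3  q3 
(> = start, * = accepting)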